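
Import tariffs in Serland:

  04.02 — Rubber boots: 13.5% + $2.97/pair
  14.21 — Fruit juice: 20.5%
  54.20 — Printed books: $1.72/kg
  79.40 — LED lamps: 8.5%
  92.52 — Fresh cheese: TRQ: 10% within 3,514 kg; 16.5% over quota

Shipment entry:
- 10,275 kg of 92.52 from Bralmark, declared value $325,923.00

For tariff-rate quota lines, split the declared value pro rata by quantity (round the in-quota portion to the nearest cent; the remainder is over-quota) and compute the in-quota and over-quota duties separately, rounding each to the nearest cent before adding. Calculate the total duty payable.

$46,532.13

Line 1 (92.52, Bralmark, 10,275 kg, $325,923.00):
Code 92.52 is under a tariff-rate quota (threshold 3,514 kg). In-quota: 3,514 kg at 10%; over-quota: 6,761 kg at 16.5%.
Pro-rata value split: in-quota = $325,923.00 × 3,514/10,275 = $111,464.08; over-quota = $325,923.00 − $111,464.08 = $214,458.92.
In-quota duty = $111,464.08 × 10% = $11,146.41. Over-quota duty = $214,458.92 × 16.5% = $35,385.72.
Line duty = $11,146.41 + $35,385.72 = $46,532.13.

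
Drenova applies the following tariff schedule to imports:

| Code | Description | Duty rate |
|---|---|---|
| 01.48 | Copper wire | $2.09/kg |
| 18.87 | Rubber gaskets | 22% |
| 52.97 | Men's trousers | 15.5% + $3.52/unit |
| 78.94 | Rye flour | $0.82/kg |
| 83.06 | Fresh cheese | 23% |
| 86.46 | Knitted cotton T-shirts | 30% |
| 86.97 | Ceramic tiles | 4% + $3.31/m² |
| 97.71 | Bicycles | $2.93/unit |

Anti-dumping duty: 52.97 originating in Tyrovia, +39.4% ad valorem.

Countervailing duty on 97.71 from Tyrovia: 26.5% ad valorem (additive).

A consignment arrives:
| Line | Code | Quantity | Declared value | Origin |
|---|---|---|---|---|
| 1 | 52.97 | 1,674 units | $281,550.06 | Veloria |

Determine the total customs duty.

$49,532.74

Line 1 (52.97, Veloria, 1,674 units, $281,550.06):
Base rate for 52.97 is 15.5% + $3.52/unit.
The additional-duty order on 52.97 targets Tyrovia, not Veloria; it does not apply.
Duty = $281,550.06 × 15.5% + 1,674 × $3.52 = $49,532.74.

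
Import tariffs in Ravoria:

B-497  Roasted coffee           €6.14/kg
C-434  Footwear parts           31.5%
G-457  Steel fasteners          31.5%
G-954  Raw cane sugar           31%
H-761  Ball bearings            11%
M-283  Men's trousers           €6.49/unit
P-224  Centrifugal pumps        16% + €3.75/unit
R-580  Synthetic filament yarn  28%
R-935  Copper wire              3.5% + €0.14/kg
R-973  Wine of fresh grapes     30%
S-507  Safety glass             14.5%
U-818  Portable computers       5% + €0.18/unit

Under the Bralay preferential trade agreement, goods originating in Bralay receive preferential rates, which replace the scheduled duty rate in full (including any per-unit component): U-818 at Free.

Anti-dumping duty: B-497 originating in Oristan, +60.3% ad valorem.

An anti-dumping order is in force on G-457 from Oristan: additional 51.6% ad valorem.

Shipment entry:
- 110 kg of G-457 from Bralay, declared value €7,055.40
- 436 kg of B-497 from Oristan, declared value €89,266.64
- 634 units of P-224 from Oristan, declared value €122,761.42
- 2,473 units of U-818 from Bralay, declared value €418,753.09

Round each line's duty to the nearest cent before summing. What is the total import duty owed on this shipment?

Line 1 (G-457, Bralay, 110 kg, €7,055.40):
Base rate for G-457 is 31.5%.
Origin Bralay is the FTA partner but G-457 is not on the preference list; base rate stands.
The additional-duty order on G-457 targets Oristan, not Bralay; it does not apply.
Duty = €7,055.40 × 31.5% = €2,222.45.
Line 2 (B-497, Oristan, 436 kg, €89,266.64):
Base rate for B-497 is €6.14/kg.
Additional duty on B-497 from Oristan: +60.3% ad valorem. Applied ad valorem rate = 60.3%.
Duty = €89,266.64 × 60.3% + 436 × €6.14 = €56,504.82.
Line 3 (P-224, Oristan, 634 units, €122,761.42):
Base rate for P-224 is 16% + €3.75/unit.
Duty = €122,761.42 × 16% + 634 × €3.75 = €22,019.33.
Line 4 (U-818, Bralay, 2,473 units, €418,753.09):
Base rate for U-818 is 5% + €0.18/unit.
Origin Bralay qualifies under the Ravoria–Bralay agreement and U-818 is covered: preferential rate Free applies instead.
Duty = €418,753.09 × 0% = €0.00.
Total = €2,222.45 + €56,504.82 + €22,019.33 + €0.00 = €80,746.60.

€80,746.60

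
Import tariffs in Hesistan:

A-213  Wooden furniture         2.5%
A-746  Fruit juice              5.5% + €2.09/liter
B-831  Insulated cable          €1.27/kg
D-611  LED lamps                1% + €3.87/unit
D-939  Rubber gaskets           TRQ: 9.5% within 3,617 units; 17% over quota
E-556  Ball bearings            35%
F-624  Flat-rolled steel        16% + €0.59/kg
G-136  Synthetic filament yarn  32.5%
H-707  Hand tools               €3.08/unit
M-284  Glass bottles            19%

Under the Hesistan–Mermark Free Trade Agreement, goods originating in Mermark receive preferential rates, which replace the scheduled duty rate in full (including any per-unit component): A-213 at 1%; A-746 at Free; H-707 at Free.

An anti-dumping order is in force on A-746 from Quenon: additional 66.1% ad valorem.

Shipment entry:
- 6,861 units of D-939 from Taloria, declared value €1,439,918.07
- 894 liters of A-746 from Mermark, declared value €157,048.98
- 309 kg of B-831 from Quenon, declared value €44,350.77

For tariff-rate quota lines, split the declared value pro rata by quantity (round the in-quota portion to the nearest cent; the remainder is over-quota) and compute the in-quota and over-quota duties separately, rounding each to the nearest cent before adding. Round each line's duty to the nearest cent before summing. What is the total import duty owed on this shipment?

Line 1 (D-939, Taloria, 6,861 units, €1,439,918.07):
Code D-939 is under a tariff-rate quota (threshold 3,617 units). In-quota: 3,617 units at 9.5%; over-quota: 3,244 units at 17%.
Pro-rata value split: in-quota = €1,439,918.07 × 3,617/6,861 = €759,099.79; over-quota = €1,439,918.07 − €759,099.79 = €680,818.28.
In-quota duty = €759,099.79 × 9.5% = €72,114.48. Over-quota duty = €680,818.28 × 17% = €115,739.11.
Line duty = €72,114.48 + €115,739.11 = €187,853.59.
Line 2 (A-746, Mermark, 894 liters, €157,048.98):
Base rate for A-746 is 5.5% + €2.09/liter.
Origin Mermark qualifies under the Hesistan–Mermark agreement and A-746 is covered: preferential rate Free applies instead.
The additional-duty order on A-746 targets Quenon, not Mermark; it does not apply.
Duty = €157,048.98 × 0% = €0.00.
Line 3 (B-831, Quenon, 309 kg, €44,350.77):
Base rate for B-831 is €1.27/kg.
Duty = 309 × €1.27 = €392.43.
Total = €187,853.59 + €0.00 + €392.43 = €188,246.02.

€188,246.02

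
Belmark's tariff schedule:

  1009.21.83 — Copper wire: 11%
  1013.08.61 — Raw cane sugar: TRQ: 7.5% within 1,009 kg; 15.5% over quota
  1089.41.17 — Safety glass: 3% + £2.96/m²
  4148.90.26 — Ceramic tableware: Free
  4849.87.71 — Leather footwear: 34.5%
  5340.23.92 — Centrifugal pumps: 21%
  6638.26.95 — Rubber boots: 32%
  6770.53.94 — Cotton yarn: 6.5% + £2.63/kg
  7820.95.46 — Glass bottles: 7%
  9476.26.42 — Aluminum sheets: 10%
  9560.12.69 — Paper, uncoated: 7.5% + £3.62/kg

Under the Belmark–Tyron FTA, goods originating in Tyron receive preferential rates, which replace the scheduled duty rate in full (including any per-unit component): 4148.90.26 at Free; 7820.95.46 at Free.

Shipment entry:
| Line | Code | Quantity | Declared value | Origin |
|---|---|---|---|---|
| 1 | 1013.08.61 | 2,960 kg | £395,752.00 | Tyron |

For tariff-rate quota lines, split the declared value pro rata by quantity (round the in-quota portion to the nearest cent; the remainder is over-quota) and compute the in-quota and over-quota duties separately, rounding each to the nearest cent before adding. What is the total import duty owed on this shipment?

£50,549.30

Line 1 (1013.08.61, Tyron, 2,960 kg, £395,752.00):
Code 1013.08.61 is under a tariff-rate quota (threshold 1,009 kg). In-quota: 1,009 kg at 7.5%; over-quota: 1,951 kg at 15.5%.
Pro-rata value split: in-quota = £395,752.00 × 1,009/2,960 = £134,903.30; over-quota = £395,752.00 − £134,903.30 = £260,848.70.
In-quota duty = £134,903.30 × 7.5% = £10,117.75. Over-quota duty = £260,848.70 × 15.5% = £40,431.55.
Line duty = £10,117.75 + £40,431.55 = £50,549.30.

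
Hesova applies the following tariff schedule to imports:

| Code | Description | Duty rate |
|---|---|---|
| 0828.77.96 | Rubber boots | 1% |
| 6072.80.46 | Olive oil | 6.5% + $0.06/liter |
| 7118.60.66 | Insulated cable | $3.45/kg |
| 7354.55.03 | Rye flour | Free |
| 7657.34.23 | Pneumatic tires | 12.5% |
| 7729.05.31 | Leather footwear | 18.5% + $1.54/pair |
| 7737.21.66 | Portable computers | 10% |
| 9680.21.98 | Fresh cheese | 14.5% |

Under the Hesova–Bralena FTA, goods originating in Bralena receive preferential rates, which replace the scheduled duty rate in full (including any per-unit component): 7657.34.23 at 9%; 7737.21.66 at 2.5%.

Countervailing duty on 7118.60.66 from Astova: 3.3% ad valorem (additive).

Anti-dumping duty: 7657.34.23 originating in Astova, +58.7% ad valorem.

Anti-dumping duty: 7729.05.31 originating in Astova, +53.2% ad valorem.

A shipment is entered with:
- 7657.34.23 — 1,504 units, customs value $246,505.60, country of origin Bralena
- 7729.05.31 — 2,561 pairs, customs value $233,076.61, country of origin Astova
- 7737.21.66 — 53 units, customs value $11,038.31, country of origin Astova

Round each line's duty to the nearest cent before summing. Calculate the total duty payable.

Line 1 (7657.34.23, Bralena, 1,504 units, $246,505.60):
Base rate for 7657.34.23 is 12.5%.
Origin Bralena qualifies under the Hesova–Bralena agreement and 7657.34.23 is covered: preferential rate 9% applies instead.
The additional-duty order on 7657.34.23 targets Astova, not Bralena; it does not apply.
Duty = $246,505.60 × 9% = $22,185.50.
Line 2 (7729.05.31, Astova, 2,561 pairs, $233,076.61):
Base rate for 7729.05.31 is 18.5% + $1.54/pair.
Additional duty on 7729.05.31 from Astova: +53.2%. Applied ad valorem rate: 18.5% + 53.2% = 71.7%.
Duty = $233,076.61 × 71.7% + 2,561 × $1.54 = $171,059.87.
Line 3 (7737.21.66, Astova, 53 units, $11,038.31):
Base rate for 7737.21.66 is 10%.
7737.21.66 has an FTA preferential rate, but origin Astova is not Bralena; base rate stands.
Duty = $11,038.31 × 10% = $1,103.83.
Total = $22,185.50 + $171,059.87 + $1,103.83 = $194,349.20.

$194,349.20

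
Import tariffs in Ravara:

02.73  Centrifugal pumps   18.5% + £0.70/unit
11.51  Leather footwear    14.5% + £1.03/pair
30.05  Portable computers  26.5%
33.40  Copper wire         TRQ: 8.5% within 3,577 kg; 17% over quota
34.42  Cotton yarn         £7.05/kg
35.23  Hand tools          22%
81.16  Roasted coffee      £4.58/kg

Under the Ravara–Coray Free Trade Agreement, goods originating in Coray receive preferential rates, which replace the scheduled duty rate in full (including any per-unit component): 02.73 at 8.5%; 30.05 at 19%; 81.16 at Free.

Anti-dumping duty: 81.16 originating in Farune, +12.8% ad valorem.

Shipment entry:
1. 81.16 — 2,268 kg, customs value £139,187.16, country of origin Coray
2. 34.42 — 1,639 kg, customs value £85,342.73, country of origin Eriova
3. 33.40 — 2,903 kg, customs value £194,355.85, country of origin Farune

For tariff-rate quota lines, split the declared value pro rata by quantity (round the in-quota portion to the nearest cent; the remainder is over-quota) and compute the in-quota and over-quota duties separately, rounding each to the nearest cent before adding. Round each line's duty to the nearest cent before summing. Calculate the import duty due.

Line 1 (81.16, Coray, 2,268 kg, £139,187.16):
Base rate for 81.16 is £4.58/kg.
Origin Coray qualifies under the Ravara–Coray agreement and 81.16 is covered: preferential rate Free applies instead.
The additional-duty order on 81.16 targets Farune, not Coray; it does not apply.
Duty = £139,187.16 × 0% = £0.00.
Line 2 (34.42, Eriova, 1,639 kg, £85,342.73):
Base rate for 34.42 is £7.05/kg.
Duty = 1,639 × £7.05 = £11,554.95.
Line 3 (33.40, Farune, 2,903 kg, £194,355.85):
Code 33.40 is under a tariff-rate quota (threshold 3,577 kg). Quantity 2,903 kg is within the quota, so the in-quota rate 8.5% applies to the full value.
Duty = £194,355.85 × 8.5% = £16,520.25.
Total = £0.00 + £11,554.95 + £16,520.25 = £28,075.20.

£28,075.20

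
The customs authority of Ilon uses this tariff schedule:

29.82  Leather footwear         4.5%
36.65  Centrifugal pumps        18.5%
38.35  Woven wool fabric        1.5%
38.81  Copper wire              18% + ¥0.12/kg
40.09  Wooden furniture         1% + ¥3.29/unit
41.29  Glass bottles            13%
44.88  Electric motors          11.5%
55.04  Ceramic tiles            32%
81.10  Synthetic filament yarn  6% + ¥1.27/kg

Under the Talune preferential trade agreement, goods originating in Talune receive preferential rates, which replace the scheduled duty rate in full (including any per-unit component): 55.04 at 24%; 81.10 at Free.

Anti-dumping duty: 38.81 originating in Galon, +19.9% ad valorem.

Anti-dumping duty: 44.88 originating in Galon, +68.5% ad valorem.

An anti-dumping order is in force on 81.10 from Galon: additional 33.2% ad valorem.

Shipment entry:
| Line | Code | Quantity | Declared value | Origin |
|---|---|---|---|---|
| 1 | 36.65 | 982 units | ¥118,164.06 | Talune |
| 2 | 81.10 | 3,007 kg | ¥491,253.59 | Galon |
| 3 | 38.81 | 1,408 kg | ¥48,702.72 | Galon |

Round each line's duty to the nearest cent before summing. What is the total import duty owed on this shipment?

¥236,877.94

Line 1 (36.65, Talune, 982 units, ¥118,164.06):
Base rate for 36.65 is 18.5%.
Origin Talune is the FTA partner but 36.65 is not on the preference list; base rate stands.
Duty = ¥118,164.06 × 18.5% = ¥21,860.35.
Line 2 (81.10, Galon, 3,007 kg, ¥491,253.59):
Base rate for 81.10 is 6% + ¥1.27/kg.
81.10 has an FTA preferential rate, but origin Galon is not Talune; base rate stands.
Additional duty on 81.10 from Galon: +33.2%. Applied ad valorem rate: 6% + 33.2% = 39.2%.
Duty = ¥491,253.59 × 39.2% + 3,007 × ¥1.27 = ¥196,390.30.
Line 3 (38.81, Galon, 1,408 kg, ¥48,702.72):
Base rate for 38.81 is 18% + ¥0.12/kg.
Additional duty on 38.81 from Galon: +19.9%. Applied ad valorem rate: 18% + 19.9% = 37.9%.
Duty = ¥48,702.72 × 37.9% + 1,408 × ¥0.12 = ¥18,627.29.
Total = ¥21,860.35 + ¥196,390.30 + ¥18,627.29 = ¥236,877.94.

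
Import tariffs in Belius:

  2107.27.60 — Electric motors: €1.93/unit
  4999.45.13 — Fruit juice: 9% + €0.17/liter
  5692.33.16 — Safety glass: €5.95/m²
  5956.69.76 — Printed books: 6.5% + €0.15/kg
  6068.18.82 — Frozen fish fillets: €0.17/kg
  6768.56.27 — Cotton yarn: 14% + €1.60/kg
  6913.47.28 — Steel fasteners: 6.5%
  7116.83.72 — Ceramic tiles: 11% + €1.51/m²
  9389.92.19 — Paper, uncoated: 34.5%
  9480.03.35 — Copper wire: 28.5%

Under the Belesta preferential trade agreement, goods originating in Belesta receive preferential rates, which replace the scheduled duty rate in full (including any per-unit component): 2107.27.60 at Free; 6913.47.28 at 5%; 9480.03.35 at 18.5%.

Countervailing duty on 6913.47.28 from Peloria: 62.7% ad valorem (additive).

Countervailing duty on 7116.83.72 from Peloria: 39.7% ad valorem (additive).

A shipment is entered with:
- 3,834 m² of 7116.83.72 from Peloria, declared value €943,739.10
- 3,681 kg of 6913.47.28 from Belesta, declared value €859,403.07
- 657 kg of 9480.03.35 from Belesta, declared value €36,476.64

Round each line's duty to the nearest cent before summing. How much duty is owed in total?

Line 1 (7116.83.72, Peloria, 3,834 m², €943,739.10):
Base rate for 7116.83.72 is 11% + €1.51/m².
Additional duty on 7116.83.72 from Peloria: +39.7%. Applied ad valorem rate: 11% + 39.7% = 50.7%.
Duty = €943,739.10 × 50.7% + 3,834 × €1.51 = €484,265.06.
Line 2 (6913.47.28, Belesta, 3,681 kg, €859,403.07):
Base rate for 6913.47.28 is 6.5%.
Origin Belesta qualifies under the Belius–Belesta agreement and 6913.47.28 is covered: preferential rate 5% applies instead.
The additional-duty order on 6913.47.28 targets Peloria, not Belesta; it does not apply.
Duty = €859,403.07 × 5% = €42,970.15.
Line 3 (9480.03.35, Belesta, 657 kg, €36,476.64):
Base rate for 9480.03.35 is 28.5%.
Origin Belesta qualifies under the Belius–Belesta agreement and 9480.03.35 is covered: preferential rate 18.5% applies instead.
Duty = €36,476.64 × 18.5% = €6,748.18.
Total = €484,265.06 + €42,970.15 + €6,748.18 = €533,983.39.

€533,983.39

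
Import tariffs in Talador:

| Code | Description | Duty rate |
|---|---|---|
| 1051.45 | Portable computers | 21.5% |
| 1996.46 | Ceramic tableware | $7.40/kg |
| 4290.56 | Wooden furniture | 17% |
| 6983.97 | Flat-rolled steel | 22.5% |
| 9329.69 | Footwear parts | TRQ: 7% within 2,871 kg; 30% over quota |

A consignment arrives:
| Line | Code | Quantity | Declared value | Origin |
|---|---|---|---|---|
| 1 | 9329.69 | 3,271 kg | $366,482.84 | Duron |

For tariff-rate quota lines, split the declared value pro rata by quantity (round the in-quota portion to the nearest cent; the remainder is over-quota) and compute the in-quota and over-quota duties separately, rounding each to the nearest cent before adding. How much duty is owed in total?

Line 1 (9329.69, Duron, 3,271 kg, $366,482.84):
Code 9329.69 is under a tariff-rate quota (threshold 2,871 kg). In-quota: 2,871 kg at 7%; over-quota: 400 kg at 30%.
Pro-rata value split: in-quota = $366,482.84 × 2,871/3,271 = $321,666.84; over-quota = $366,482.84 − $321,666.84 = $44,816.00.
In-quota duty = $321,666.84 × 7% = $22,516.68. Over-quota duty = $44,816.00 × 30% = $13,444.80.
Line duty = $22,516.68 + $13,444.80 = $35,961.48.

$35,961.48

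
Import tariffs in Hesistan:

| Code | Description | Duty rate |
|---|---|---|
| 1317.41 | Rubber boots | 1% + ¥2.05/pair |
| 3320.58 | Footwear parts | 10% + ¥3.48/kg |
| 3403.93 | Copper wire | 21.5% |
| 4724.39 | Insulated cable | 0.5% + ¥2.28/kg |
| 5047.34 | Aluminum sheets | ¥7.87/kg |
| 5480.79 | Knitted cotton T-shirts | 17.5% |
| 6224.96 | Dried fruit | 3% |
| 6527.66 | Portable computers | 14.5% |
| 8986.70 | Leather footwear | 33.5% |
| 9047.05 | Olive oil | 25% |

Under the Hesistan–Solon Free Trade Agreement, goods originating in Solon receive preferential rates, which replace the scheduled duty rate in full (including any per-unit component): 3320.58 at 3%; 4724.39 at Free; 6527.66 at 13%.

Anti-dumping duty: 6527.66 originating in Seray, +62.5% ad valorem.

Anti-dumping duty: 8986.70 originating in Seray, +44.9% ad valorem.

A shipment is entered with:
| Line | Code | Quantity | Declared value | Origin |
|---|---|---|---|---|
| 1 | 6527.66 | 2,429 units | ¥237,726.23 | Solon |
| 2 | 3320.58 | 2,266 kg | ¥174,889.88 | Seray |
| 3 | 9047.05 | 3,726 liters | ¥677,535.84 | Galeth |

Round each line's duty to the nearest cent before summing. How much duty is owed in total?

¥225,663.04

Line 1 (6527.66, Solon, 2,429 units, ¥237,726.23):
Base rate for 6527.66 is 14.5%.
Origin Solon qualifies under the Hesistan–Solon agreement and 6527.66 is covered: preferential rate 13% applies instead.
The additional-duty order on 6527.66 targets Seray, not Solon; it does not apply.
Duty = ¥237,726.23 × 13% = ¥30,904.41.
Line 2 (3320.58, Seray, 2,266 kg, ¥174,889.88):
Base rate for 3320.58 is 10% + ¥3.48/kg.
3320.58 has an FTA preferential rate, but origin Seray is not Solon; base rate stands.
Duty = ¥174,889.88 × 10% + 2,266 × ¥3.48 = ¥25,374.67.
Line 3 (9047.05, Galeth, 3,726 liters, ¥677,535.84):
Base rate for 9047.05 is 25%.
Duty = ¥677,535.84 × 25% = ¥169,383.96.
Total = ¥30,904.41 + ¥25,374.67 + ¥169,383.96 = ¥225,663.04.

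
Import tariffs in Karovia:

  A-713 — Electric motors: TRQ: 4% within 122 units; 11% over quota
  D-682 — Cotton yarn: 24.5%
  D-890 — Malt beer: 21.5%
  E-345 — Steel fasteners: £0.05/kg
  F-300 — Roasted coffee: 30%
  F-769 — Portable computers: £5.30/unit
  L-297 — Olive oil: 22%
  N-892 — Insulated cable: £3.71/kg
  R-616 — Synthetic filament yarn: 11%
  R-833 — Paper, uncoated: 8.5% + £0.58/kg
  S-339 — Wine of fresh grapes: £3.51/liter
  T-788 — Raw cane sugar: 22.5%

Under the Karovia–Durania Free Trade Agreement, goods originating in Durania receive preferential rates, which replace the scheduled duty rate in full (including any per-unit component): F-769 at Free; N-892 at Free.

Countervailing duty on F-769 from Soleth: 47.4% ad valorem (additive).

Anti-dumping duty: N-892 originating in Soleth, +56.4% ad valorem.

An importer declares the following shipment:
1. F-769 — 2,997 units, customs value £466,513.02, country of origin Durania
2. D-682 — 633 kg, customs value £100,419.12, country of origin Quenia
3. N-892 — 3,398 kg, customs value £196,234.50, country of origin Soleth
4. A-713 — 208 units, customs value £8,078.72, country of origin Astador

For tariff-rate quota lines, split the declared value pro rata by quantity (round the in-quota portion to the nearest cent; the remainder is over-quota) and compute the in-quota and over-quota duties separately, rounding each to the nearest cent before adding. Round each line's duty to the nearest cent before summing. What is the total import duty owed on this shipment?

Line 1 (F-769, Durania, 2,997 units, £466,513.02):
Base rate for F-769 is £5.30/unit.
Origin Durania qualifies under the Karovia–Durania agreement and F-769 is covered: preferential rate Free applies instead.
The additional-duty order on F-769 targets Soleth, not Durania; it does not apply.
Duty = £466,513.02 × 0% = £0.00.
Line 2 (D-682, Quenia, 633 kg, £100,419.12):
Base rate for D-682 is 24.5%.
Duty = £100,419.12 × 24.5% = £24,602.68.
Line 3 (N-892, Soleth, 3,398 kg, £196,234.50):
Base rate for N-892 is £3.71/kg.
N-892 has an FTA preferential rate, but origin Soleth is not Durania; base rate stands.
Additional duty on N-892 from Soleth: +56.4% ad valorem. Applied ad valorem rate = 56.4%.
Duty = £196,234.50 × 56.4% + 3,398 × £3.71 = £123,282.84.
Line 4 (A-713, Astador, 208 units, £8,078.72):
Code A-713 is under a tariff-rate quota (threshold 122 units). In-quota: 122 units at 4%; over-quota: 86 units at 11%.
Pro-rata value split: in-quota = £8,078.72 × 122/208 = £4,738.48; over-quota = £8,078.72 − £4,738.48 = £3,340.24.
In-quota duty = £4,738.48 × 4% = £189.54. Over-quota duty = £3,340.24 × 11% = £367.43.
Line duty = £189.54 + £367.43 = £556.97.
Total = £0.00 + £24,602.68 + £123,282.84 + £556.97 = £148,442.49.

£148,442.49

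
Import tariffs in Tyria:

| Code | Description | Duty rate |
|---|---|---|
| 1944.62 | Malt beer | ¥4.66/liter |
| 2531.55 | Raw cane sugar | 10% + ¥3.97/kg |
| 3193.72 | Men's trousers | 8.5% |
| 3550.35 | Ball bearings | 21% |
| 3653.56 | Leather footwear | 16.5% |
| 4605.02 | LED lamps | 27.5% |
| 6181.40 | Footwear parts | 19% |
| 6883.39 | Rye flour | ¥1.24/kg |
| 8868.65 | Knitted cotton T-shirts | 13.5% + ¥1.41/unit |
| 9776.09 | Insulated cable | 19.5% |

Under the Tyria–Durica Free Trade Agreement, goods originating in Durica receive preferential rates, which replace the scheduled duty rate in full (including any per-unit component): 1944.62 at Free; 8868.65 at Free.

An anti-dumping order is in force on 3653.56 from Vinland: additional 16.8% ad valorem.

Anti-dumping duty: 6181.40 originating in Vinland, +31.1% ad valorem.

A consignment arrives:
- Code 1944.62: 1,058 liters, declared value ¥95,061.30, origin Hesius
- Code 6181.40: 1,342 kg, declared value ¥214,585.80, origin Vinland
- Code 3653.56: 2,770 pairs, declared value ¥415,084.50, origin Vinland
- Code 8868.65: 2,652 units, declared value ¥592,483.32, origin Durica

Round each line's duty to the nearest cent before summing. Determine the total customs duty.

¥250,660.91

Line 1 (1944.62, Hesius, 1,058 liters, ¥95,061.30):
Base rate for 1944.62 is ¥4.66/liter.
1944.62 has an FTA preferential rate, but origin Hesius is not Durica; base rate stands.
Duty = 1,058 × ¥4.66 = ¥4,930.28.
Line 2 (6181.40, Vinland, 1,342 kg, ¥214,585.80):
Base rate for 6181.40 is 19%.
Additional duty on 6181.40 from Vinland: +31.1%. Applied ad valorem rate: 19% + 31.1% = 50.1%.
Duty = ¥214,585.80 × 50.1% = ¥107,507.49.
Line 3 (3653.56, Vinland, 2,770 pairs, ¥415,084.50):
Base rate for 3653.56 is 16.5%.
Additional duty on 3653.56 from Vinland: +16.8%. Applied ad valorem rate: 16.5% + 16.8% = 33.3%.
Duty = ¥415,084.50 × 33.3% = ¥138,223.14.
Line 4 (8868.65, Durica, 2,652 units, ¥592,483.32):
Base rate for 8868.65 is 13.5% + ¥1.41/unit.
Origin Durica qualifies under the Tyria–Durica agreement and 8868.65 is covered: preferential rate Free applies instead.
Duty = ¥592,483.32 × 0% = ¥0.00.
Total = ¥4,930.28 + ¥107,507.49 + ¥138,223.14 + ¥0.00 = ¥250,660.91.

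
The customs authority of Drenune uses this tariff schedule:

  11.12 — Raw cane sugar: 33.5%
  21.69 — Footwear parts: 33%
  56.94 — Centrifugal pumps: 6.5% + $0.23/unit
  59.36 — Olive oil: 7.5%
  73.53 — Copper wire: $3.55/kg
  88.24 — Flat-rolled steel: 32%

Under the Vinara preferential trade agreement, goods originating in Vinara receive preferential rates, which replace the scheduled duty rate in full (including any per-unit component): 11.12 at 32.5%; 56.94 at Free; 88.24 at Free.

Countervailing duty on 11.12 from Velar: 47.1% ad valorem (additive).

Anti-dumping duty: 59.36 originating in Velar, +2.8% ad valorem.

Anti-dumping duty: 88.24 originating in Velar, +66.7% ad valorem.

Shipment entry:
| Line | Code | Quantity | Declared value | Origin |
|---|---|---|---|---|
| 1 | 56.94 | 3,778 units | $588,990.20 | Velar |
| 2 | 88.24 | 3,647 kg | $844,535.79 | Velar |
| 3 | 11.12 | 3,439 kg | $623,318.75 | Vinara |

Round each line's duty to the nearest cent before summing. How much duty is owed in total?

$1,075,288.71

Line 1 (56.94, Velar, 3,778 units, $588,990.20):
Base rate for 56.94 is 6.5% + $0.23/unit.
56.94 has an FTA preferential rate, but origin Velar is not Vinara; base rate stands.
Duty = $588,990.20 × 6.5% + 3,778 × $0.23 = $39,153.30.
Line 2 (88.24, Velar, 3,647 kg, $844,535.79):
Base rate for 88.24 is 32%.
88.24 has an FTA preferential rate, but origin Velar is not Vinara; base rate stands.
Additional duty on 88.24 from Velar: +66.7%. Applied ad valorem rate: 32% + 66.7% = 98.7%.
Duty = $844,535.79 × 98.7% = $833,556.82.
Line 3 (11.12, Vinara, 3,439 kg, $623,318.75):
Base rate for 11.12 is 33.5%.
Origin Vinara qualifies under the Drenune–Vinara agreement and 11.12 is covered: preferential rate 32.5% applies instead.
The additional-duty order on 11.12 targets Velar, not Vinara; it does not apply.
Duty = $623,318.75 × 32.5% = $202,578.59.
Total = $39,153.30 + $833,556.82 + $202,578.59 = $1,075,288.71.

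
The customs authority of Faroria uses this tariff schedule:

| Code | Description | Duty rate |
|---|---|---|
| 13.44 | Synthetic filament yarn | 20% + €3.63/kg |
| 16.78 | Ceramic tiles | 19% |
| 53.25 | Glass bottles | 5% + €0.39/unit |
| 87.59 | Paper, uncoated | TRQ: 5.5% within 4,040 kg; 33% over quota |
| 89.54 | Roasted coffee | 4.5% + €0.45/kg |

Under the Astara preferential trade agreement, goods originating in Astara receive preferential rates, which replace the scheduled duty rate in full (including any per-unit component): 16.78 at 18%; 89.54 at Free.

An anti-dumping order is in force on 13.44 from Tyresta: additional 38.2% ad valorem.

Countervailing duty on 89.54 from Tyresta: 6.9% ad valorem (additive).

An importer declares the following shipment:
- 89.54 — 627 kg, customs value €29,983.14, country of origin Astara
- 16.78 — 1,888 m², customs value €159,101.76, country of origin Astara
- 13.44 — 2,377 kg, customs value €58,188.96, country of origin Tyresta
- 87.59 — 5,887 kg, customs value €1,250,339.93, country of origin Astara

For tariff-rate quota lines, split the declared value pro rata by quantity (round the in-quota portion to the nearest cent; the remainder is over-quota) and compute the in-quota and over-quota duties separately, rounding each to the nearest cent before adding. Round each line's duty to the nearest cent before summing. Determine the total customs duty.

€247,779.69

Line 1 (89.54, Astara, 627 kg, €29,983.14):
Base rate for 89.54 is 4.5% + €0.45/kg.
Origin Astara qualifies under the Faroria–Astara agreement and 89.54 is covered: preferential rate Free applies instead.
The additional-duty order on 89.54 targets Tyresta, not Astara; it does not apply.
Duty = €29,983.14 × 0% = €0.00.
Line 2 (16.78, Astara, 1,888 m², €159,101.76):
Base rate for 16.78 is 19%.
Origin Astara qualifies under the Faroria–Astara agreement and 16.78 is covered: preferential rate 18% applies instead.
Duty = €159,101.76 × 18% = €28,638.32.
Line 3 (13.44, Tyresta, 2,377 kg, €58,188.96):
Base rate for 13.44 is 20% + €3.63/kg.
Additional duty on 13.44 from Tyresta: +38.2%. Applied ad valorem rate: 20% + 38.2% = 58.2%.
Duty = €58,188.96 × 58.2% + 2,377 × €3.63 = €42,494.48.
Line 4 (87.59, Astara, 5,887 kg, €1,250,339.93):
Code 87.59 is under a tariff-rate quota (threshold 4,040 kg). In-quota: 4,040 kg at 5.5%; over-quota: 1,847 kg at 33%.
Pro-rata value split: in-quota = €1,250,339.93 × 4,040/5,887 = €858,055.60; over-quota = €1,250,339.93 − €858,055.60 = €392,284.33.
In-quota duty = €858,055.60 × 5.5% = €47,193.06. Over-quota duty = €392,284.33 × 33% = €129,453.83.
Line duty = €47,193.06 + €129,453.83 = €176,646.89.
Total = €0.00 + €28,638.32 + €42,494.48 + €176,646.89 = €247,779.69.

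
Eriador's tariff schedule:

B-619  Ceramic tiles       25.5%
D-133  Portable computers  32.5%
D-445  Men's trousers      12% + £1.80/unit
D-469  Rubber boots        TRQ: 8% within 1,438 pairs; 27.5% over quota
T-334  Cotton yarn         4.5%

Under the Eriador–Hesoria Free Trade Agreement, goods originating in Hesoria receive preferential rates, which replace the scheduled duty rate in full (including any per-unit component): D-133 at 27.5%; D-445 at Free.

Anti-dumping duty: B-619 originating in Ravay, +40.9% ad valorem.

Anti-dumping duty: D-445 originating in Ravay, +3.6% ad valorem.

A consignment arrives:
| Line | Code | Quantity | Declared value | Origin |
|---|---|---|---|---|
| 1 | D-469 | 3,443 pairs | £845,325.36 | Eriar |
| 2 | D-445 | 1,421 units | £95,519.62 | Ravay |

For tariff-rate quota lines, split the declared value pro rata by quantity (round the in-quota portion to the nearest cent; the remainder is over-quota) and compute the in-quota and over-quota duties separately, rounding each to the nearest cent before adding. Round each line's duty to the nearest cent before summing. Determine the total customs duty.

£181,077.07

Line 1 (D-469, Eriar, 3,443 pairs, £845,325.36):
Code D-469 is under a tariff-rate quota (threshold 1,438 pairs). In-quota: 1,438 pairs at 8%; over-quota: 2,005 pairs at 27.5%.
Pro-rata value split: in-quota = £845,325.36 × 1,438/3,443 = £353,057.76; over-quota = £845,325.36 − £353,057.76 = £492,267.60.
In-quota duty = £353,057.76 × 8% = £28,244.62. Over-quota duty = £492,267.60 × 27.5% = £135,373.59.
Line duty = £28,244.62 + £135,373.59 = £163,618.21.
Line 2 (D-445, Ravay, 1,421 units, £95,519.62):
Base rate for D-445 is 12% + £1.80/unit.
D-445 has an FTA preferential rate, but origin Ravay is not Hesoria; base rate stands.
Additional duty on D-445 from Ravay: +3.6%. Applied ad valorem rate: 12% + 3.6% = 15.6%.
Duty = £95,519.62 × 15.6% + 1,421 × £1.80 = £17,458.86.
Total = £163,618.21 + £17,458.86 = £181,077.07.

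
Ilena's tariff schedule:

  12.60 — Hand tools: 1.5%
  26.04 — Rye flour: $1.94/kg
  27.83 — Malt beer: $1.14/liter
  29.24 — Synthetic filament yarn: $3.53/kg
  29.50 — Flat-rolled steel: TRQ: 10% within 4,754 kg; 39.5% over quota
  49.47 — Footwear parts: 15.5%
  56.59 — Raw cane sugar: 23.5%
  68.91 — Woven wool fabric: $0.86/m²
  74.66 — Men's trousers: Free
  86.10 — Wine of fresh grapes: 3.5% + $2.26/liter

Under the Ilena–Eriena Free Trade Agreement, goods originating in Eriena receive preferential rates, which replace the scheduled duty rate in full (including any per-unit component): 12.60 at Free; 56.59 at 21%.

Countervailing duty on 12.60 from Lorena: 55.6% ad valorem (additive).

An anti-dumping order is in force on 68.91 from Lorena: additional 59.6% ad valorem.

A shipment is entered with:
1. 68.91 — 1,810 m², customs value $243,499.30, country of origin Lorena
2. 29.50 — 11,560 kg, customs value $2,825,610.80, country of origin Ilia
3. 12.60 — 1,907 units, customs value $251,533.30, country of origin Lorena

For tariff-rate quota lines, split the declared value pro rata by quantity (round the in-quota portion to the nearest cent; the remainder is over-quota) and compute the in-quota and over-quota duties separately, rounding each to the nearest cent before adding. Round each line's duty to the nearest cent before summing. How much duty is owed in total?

$1,063,627.99

Line 1 (68.91, Lorena, 1,810 m², $243,499.30):
Base rate for 68.91 is $0.86/m².
Additional duty on 68.91 from Lorena: +59.6% ad valorem. Applied ad valorem rate = 59.6%.
Duty = $243,499.30 × 59.6% + 1,810 × $0.86 = $146,682.18.
Line 2 (29.50, Ilia, 11,560 kg, $2,825,610.80):
Code 29.50 is under a tariff-rate quota (threshold 4,754 kg). In-quota: 4,754 kg at 10%; over-quota: 6,806 kg at 39.5%.
Pro-rata value split: in-quota = $2,825,610.80 × 4,754/11,560 = $1,162,020.22; over-quota = $2,825,610.80 − $1,162,020.22 = $1,663,590.58.
In-quota duty = $1,162,020.22 × 10% = $116,202.02. Over-quota duty = $1,663,590.58 × 39.5% = $657,118.28.
Line duty = $116,202.02 + $657,118.28 = $773,320.30.
Line 3 (12.60, Lorena, 1,907 units, $251,533.30):
Base rate for 12.60 is 1.5%.
12.60 has an FTA preferential rate, but origin Lorena is not Eriena; base rate stands.
Additional duty on 12.60 from Lorena: +55.6%. Applied ad valorem rate: 1.5% + 55.6% = 57.1%.
Duty = $251,533.30 × 57.1% = $143,625.51.
Total = $146,682.18 + $773,320.30 + $143,625.51 = $1,063,627.99.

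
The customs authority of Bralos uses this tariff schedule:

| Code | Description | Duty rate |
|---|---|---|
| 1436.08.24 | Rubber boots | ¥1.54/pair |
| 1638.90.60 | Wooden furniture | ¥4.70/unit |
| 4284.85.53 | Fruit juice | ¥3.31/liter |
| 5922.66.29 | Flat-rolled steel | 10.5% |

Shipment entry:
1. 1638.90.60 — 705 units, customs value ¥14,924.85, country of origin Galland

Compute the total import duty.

¥3,313.50

Line 1 (1638.90.60, Galland, 705 units, ¥14,924.85):
Base rate for 1638.90.60 is ¥4.70/unit.
Duty = 705 × ¥4.70 = ¥3,313.50.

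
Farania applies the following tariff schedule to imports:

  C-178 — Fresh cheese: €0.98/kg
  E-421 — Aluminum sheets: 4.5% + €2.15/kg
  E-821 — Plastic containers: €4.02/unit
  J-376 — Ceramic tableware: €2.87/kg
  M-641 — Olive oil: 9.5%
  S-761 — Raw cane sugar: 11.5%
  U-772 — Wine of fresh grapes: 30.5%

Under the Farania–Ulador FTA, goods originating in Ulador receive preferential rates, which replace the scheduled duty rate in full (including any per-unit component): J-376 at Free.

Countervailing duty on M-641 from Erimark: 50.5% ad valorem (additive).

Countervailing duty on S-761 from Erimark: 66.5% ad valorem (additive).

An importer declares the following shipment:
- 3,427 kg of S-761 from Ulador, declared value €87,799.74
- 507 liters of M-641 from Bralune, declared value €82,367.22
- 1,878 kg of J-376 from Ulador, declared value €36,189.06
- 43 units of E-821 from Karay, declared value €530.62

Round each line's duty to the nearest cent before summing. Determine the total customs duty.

€18,094.72

Line 1 (S-761, Ulador, 3,427 kg, €87,799.74):
Base rate for S-761 is 11.5%.
Origin Ulador is the FTA partner but S-761 is not on the preference list; base rate stands.
The additional-duty order on S-761 targets Erimark, not Ulador; it does not apply.
Duty = €87,799.74 × 11.5% = €10,096.97.
Line 2 (M-641, Bralune, 507 liters, €82,367.22):
Base rate for M-641 is 9.5%.
The additional-duty order on M-641 targets Erimark, not Bralune; it does not apply.
Duty = €82,367.22 × 9.5% = €7,824.89.
Line 3 (J-376, Ulador, 1,878 kg, €36,189.06):
Base rate for J-376 is €2.87/kg.
Origin Ulador qualifies under the Farania–Ulador agreement and J-376 is covered: preferential rate Free applies instead.
Duty = €36,189.06 × 0% = €0.00.
Line 4 (E-821, Karay, 43 units, €530.62):
Base rate for E-821 is €4.02/unit.
Duty = 43 × €4.02 = €172.86.
Total = €10,096.97 + €7,824.89 + €0.00 + €172.86 = €18,094.72.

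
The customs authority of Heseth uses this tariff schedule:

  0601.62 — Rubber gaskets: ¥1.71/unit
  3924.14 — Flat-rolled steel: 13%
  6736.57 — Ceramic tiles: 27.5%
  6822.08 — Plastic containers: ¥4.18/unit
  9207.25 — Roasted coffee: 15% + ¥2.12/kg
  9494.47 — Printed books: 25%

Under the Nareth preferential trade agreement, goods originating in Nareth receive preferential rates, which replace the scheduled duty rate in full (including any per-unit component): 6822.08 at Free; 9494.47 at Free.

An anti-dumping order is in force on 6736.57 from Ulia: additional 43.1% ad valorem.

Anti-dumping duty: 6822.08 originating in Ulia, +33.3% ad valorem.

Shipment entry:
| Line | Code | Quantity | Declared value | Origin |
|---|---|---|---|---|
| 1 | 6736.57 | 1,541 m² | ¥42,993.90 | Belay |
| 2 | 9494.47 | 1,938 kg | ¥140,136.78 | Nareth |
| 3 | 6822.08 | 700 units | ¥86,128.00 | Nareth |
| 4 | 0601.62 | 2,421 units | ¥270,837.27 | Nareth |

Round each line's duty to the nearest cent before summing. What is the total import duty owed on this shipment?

Line 1 (6736.57, Belay, 1,541 m², ¥42,993.90):
Base rate for 6736.57 is 27.5%.
The additional-duty order on 6736.57 targets Ulia, not Belay; it does not apply.
Duty = ¥42,993.90 × 27.5% = ¥11,823.32.
Line 2 (9494.47, Nareth, 1,938 kg, ¥140,136.78):
Base rate for 9494.47 is 25%.
Origin Nareth qualifies under the Heseth–Nareth agreement and 9494.47 is covered: preferential rate Free applies instead.
Duty = ¥140,136.78 × 0% = ¥0.00.
Line 3 (6822.08, Nareth, 700 units, ¥86,128.00):
Base rate for 6822.08 is ¥4.18/unit.
Origin Nareth qualifies under the Heseth–Nareth agreement and 6822.08 is covered: preferential rate Free applies instead.
The additional-duty order on 6822.08 targets Ulia, not Nareth; it does not apply.
Duty = ¥86,128.00 × 0% = ¥0.00.
Line 4 (0601.62, Nareth, 2,421 units, ¥270,837.27):
Base rate for 0601.62 is ¥1.71/unit.
Origin Nareth is the FTA partner but 0601.62 is not on the preference list; base rate stands.
Duty = 2,421 × ¥1.71 = ¥4,139.91.
Total = ¥11,823.32 + ¥0.00 + ¥0.00 + ¥4,139.91 = ¥15,963.23.

¥15,963.23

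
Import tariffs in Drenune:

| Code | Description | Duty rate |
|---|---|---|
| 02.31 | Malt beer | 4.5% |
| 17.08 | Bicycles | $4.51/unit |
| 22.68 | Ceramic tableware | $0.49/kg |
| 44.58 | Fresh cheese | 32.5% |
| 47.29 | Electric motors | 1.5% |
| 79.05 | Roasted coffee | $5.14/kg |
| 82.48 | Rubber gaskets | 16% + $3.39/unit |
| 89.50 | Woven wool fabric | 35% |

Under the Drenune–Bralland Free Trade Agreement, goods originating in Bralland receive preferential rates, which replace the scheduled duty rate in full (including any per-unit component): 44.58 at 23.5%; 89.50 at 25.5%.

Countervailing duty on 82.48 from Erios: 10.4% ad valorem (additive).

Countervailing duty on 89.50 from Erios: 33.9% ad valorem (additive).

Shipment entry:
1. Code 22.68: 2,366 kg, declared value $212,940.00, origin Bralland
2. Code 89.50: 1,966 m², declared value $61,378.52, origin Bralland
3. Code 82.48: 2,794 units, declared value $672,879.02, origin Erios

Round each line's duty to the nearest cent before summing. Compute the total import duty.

Line 1 (22.68, Bralland, 2,366 kg, $212,940.00):
Base rate for 22.68 is $0.49/kg.
Origin Bralland is the FTA partner but 22.68 is not on the preference list; base rate stands.
Duty = 2,366 × $0.49 = $1,159.34.
Line 2 (89.50, Bralland, 1,966 m², $61,378.52):
Base rate for 89.50 is 35%.
Origin Bralland qualifies under the Drenune–Bralland agreement and 89.50 is covered: preferential rate 25.5% applies instead.
The additional-duty order on 89.50 targets Erios, not Bralland; it does not apply.
Duty = $61,378.52 × 25.5% = $15,651.52.
Line 3 (82.48, Erios, 2,794 units, $672,879.02):
Base rate for 82.48 is 16% + $3.39/unit.
Additional duty on 82.48 from Erios: +10.4%. Applied ad valorem rate: 16% + 10.4% = 26.4%.
Duty = $672,879.02 × 26.4% + 2,794 × $3.39 = $187,111.72.
Total = $1,159.34 + $15,651.52 + $187,111.72 = $203,922.58.

$203,922.58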